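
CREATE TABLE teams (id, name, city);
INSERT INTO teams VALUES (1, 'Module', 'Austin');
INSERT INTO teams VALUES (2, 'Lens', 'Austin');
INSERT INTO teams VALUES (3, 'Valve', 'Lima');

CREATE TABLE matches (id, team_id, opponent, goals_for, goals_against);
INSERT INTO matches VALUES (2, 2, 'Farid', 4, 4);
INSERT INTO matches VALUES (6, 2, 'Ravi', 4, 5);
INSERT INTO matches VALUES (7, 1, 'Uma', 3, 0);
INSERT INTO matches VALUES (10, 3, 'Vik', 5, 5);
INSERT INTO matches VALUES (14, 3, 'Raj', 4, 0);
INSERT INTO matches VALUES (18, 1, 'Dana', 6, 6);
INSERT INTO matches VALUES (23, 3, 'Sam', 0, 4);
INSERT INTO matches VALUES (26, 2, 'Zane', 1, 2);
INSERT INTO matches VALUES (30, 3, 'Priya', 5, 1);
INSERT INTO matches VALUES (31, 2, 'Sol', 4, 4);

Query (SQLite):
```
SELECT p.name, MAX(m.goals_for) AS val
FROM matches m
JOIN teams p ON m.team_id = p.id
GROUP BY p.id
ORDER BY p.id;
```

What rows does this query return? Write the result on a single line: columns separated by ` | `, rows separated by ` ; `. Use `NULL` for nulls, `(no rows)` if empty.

Module | 6 ; Lens | 4 ; Valve | 5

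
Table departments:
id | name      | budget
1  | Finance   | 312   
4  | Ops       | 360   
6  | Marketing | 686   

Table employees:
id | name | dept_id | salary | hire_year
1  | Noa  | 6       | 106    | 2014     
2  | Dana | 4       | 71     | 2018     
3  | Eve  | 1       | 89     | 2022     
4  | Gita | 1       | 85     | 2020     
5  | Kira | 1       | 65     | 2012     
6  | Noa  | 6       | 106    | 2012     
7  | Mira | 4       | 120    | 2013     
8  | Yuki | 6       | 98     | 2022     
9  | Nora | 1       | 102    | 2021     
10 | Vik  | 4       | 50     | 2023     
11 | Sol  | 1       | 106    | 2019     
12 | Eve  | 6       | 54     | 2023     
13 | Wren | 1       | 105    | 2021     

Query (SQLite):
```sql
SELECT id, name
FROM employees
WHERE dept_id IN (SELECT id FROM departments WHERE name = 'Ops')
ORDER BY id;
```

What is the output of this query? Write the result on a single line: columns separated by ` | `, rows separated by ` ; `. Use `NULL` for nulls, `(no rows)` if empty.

2 | Dana ; 7 | Mira ; 10 | Vik

Inner query: departments.id where name = 'Ops'.
Outer: keep employees rows whose dept_id is in that set.
Inner query → {4}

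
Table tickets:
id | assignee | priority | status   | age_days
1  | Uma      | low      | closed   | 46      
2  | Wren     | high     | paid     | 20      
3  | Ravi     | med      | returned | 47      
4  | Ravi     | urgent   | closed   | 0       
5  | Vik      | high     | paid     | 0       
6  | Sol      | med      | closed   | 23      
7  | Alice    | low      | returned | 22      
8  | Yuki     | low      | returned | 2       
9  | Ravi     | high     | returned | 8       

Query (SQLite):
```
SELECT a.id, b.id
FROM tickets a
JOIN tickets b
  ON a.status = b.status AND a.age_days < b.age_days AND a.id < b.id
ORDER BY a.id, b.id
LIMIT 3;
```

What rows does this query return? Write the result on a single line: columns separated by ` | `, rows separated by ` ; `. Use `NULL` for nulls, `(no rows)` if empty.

Pairs (a,b) with same status, a.age_days < b.age_days, a.id < b.id.
status groups: closed:{1,4,6} paid:{2,5} returned:{3,7,8,9}
Ordered by (a.id, b.id); first 3.

4 | 6 ; 8 | 9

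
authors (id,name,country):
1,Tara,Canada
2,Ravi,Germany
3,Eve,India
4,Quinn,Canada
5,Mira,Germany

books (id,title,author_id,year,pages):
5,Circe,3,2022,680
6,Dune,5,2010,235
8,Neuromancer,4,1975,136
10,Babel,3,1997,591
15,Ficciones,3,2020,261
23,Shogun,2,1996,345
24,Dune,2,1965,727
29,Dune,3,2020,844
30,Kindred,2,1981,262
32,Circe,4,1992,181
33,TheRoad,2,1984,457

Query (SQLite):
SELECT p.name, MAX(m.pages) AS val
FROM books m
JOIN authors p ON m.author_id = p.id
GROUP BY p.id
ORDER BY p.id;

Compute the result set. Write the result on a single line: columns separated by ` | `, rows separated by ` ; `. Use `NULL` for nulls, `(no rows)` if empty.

Join each books row to its authors via author_id.
Group joined rows by authors.id; compute MAX(m.pages) per group.
  2: ids {23, 24, 30, 33} → MAX(m.pages)=727
  3: ids {5, 10, 15, 29} → MAX(m.pages)=844
  4: ids {8, 32} → MAX(m.pages)=181
  5: ids {6} → MAX(m.pages)=235

Ravi | 727 ; Eve | 844 ; Quinn | 181 ; Mira | 235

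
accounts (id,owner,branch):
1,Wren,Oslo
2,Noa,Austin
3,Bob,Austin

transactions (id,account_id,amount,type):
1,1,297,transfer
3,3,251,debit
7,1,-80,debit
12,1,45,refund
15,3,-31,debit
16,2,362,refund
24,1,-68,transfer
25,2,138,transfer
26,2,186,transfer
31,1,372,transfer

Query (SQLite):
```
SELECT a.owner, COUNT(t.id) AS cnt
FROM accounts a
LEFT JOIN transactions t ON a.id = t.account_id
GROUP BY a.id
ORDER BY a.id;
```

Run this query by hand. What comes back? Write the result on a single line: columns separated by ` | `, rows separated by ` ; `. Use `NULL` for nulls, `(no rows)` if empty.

LEFT JOIN keeps every accounts row; unmatched ones get NULL for transactions columns.
Group by accounts.id and compute COUNT(t.id). COUNT(col) of an all-NULL group is 0.
  1: ids {1, 7, 12, 24, 31} → COUNT(t.id)=5
  2: ids {16, 25, 26} → COUNT(t.id)=3
  3: ids {3, 15} → COUNT(t.id)=2

Wren | 5 ; Noa | 3 ; Bob | 2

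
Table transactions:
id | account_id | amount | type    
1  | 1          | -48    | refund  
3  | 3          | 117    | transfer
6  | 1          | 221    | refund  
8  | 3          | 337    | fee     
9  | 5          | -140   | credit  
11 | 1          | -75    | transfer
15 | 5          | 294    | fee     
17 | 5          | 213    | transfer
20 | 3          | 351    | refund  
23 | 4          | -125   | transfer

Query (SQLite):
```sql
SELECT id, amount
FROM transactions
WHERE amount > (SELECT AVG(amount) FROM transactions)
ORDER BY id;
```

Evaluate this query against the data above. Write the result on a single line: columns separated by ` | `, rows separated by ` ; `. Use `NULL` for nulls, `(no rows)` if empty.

Scalar subquery: AVG(amount) over all transactions rows = 114.5.
Keep rows where amount > that value.

3 | 117 ; 6 | 221 ; 8 | 337 ; 15 | 294 ; 17 | 213 ; 20 | 351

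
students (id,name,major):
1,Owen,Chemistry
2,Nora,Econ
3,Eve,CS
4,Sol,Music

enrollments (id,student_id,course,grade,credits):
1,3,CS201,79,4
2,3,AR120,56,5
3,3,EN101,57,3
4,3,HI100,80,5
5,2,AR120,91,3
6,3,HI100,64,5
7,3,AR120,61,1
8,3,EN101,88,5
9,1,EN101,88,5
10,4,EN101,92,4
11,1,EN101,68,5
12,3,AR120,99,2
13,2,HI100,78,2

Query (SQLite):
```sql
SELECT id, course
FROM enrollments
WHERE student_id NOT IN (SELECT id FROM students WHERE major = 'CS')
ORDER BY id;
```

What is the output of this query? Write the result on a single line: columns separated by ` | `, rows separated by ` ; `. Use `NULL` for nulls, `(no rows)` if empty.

Inner query: students.id where major = 'CS'.
Outer: keep enrollments rows whose student_id is not in that set.
Inner query → {3}

5 | AR120 ; 9 | EN101 ; 10 | EN101 ; 11 | EN101 ; 13 | HI100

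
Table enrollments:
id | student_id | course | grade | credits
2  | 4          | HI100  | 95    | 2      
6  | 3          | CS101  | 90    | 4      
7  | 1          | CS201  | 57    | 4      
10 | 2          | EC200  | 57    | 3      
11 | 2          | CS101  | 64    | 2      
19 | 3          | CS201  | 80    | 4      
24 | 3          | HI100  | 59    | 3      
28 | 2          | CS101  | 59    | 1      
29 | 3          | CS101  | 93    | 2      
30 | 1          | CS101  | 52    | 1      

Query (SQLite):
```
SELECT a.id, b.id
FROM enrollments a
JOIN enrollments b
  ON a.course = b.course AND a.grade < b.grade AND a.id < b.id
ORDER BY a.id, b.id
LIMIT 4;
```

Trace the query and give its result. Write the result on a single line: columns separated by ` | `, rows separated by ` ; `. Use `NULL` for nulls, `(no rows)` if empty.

6 | 29 ; 7 | 19 ; 11 | 29 ; 28 | 29

Pairs (a,b) with same course, a.grade < b.grade, a.id < b.id.
course groups: CS101:{6,11,28,29,30} CS201:{7,19} EC200:{10} HI100:{2,24}
Ordered by (a.id, b.id); first 4.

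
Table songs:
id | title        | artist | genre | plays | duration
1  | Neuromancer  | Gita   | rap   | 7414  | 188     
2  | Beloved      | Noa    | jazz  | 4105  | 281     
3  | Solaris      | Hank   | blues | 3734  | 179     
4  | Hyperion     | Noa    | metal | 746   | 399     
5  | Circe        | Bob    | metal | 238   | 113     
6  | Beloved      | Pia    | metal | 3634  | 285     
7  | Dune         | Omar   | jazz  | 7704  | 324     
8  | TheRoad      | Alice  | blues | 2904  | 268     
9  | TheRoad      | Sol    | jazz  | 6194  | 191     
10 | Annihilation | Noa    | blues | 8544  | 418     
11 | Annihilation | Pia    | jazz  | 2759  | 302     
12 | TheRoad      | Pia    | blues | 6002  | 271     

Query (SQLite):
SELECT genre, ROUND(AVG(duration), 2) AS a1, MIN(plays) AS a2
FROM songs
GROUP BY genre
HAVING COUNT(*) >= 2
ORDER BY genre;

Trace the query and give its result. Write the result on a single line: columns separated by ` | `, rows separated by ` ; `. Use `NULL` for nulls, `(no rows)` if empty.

Group songs by genre.
Per group compute: ROUND(AVG(duration), 2), MIN(plays).
HAVING: drop groups with fewer than 2 rows.
  blues: ids {3, 8, 10, 12} → ROUND(AVG(duration), 2)=284, MIN(plays)=2904
  jazz: ids {2, 7, 9, 11} → ROUND(AVG(duration), 2)=274.5, MIN(plays)=2759
  metal: ids {4, 5, 6} → ROUND(AVG(duration), 2)=265.67, MIN(plays)=238
  rap: ids {1} → ROUND(AVG(duration), 2)=188, MIN(plays)=7414

blues | 284 | 2904 ; jazz | 274.5 | 2759 ; metal | 265.67 | 238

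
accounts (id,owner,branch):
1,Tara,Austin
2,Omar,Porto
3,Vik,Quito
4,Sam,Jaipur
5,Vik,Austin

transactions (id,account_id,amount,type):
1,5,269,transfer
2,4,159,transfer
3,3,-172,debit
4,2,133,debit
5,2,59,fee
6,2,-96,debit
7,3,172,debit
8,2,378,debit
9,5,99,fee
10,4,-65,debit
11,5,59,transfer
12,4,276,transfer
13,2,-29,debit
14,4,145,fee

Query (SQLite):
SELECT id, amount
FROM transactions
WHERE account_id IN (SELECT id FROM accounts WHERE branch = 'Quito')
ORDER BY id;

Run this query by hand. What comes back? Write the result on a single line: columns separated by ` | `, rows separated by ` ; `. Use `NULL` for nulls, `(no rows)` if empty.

Inner query: accounts.id where branch = 'Quito'.
Outer: keep transactions rows whose account_id is in that set.
Inner query → {3}

3 | -172 ; 7 | 172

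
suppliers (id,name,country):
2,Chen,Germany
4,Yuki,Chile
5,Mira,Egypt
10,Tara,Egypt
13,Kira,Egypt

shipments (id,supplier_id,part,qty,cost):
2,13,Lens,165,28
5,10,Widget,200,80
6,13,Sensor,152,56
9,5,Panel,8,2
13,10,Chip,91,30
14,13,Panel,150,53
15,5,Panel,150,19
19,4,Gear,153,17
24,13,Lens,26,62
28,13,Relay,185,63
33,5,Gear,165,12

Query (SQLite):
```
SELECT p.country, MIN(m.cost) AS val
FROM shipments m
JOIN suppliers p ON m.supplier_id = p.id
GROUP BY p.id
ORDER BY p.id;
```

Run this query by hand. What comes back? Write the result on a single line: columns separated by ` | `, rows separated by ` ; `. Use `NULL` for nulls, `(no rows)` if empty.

Chile | 17 ; Egypt | 2 ; Egypt | 30 ; Egypt | 28

Join each shipments row to its suppliers via supplier_id.
Group joined rows by suppliers.id; compute MIN(m.cost) per group.
  4: ids {19} → MIN(m.cost)=17
  5: ids {9, 15, 33} → MIN(m.cost)=2
  10: ids {5, 13} → MIN(m.cost)=30
  13: ids {2, 6, 14, 24, 28} → MIN(m.cost)=28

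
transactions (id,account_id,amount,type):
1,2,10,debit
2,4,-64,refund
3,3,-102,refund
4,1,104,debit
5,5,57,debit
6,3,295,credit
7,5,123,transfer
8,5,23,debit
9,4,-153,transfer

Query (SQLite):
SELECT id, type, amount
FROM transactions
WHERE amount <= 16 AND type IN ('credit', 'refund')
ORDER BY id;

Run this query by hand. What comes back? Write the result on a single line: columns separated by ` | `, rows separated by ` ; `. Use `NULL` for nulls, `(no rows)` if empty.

2 | refund | -64 ; 3 | refund | -102

amount <= 16: ids {1, 2, 3, 9}
type IN ('credit', 'refund'): ids {2, 3, 6}
Combine with AND.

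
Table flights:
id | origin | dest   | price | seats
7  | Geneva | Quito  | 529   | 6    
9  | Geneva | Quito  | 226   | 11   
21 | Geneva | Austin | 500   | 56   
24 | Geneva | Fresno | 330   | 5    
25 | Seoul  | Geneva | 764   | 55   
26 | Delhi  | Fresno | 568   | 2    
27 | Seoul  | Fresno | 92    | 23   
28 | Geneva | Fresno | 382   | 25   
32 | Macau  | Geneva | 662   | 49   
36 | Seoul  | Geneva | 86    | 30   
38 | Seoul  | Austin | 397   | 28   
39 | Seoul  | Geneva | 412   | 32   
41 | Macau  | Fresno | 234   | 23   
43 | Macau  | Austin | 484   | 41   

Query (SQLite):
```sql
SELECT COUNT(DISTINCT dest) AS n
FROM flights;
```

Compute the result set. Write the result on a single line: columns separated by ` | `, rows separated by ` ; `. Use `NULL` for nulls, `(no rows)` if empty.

4

Count distinct non-NULL dest values.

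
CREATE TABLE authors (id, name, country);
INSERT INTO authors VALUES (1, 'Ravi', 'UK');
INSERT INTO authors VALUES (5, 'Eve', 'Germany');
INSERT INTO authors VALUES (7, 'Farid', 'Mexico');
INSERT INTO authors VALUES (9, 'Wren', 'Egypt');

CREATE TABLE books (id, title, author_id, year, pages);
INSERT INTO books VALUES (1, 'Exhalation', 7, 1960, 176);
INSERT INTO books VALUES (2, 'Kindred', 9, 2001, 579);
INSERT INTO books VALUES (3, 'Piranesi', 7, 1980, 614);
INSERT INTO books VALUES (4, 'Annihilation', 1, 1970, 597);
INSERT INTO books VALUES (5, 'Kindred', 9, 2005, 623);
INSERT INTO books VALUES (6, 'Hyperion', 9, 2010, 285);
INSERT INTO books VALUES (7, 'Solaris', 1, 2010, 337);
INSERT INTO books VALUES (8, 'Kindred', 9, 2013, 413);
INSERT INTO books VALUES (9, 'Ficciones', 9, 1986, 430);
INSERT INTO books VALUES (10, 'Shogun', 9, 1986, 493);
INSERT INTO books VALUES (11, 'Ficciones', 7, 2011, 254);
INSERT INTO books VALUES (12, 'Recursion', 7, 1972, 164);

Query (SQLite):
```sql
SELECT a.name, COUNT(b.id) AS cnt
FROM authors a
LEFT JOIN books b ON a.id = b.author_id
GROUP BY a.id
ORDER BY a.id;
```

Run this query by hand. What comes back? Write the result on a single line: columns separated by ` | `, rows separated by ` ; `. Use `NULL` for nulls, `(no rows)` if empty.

Ravi | 2 ; Eve | 0 ; Farid | 4 ; Wren | 6

LEFT JOIN keeps every authors row; unmatched ones get NULL for books columns.
Group by authors.id and compute COUNT(b.id). COUNT(col) of an all-NULL group is 0.
  1: ids {4, 7} → COUNT(b.id)=2
  5: ids {—} → COUNT(b.id)=0
  7: ids {1, 3, 11, 12} → COUNT(b.id)=4
  9: ids {2, 5, 6, 8, 9, 10} → COUNT(b.id)=6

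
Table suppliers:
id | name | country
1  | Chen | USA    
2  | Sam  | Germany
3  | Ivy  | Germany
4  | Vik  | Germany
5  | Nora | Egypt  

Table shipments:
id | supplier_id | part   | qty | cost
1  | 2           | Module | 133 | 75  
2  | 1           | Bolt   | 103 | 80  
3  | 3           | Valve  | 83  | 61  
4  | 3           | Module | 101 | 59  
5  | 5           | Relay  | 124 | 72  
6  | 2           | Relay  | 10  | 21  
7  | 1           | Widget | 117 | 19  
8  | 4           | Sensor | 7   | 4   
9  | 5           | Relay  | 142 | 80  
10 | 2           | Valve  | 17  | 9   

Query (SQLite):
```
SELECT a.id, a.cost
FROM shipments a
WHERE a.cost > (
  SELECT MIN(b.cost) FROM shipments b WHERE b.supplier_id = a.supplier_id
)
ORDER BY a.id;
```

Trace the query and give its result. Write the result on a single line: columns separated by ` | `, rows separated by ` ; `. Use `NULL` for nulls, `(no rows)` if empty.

For each shipments row a, compute MIN(cost) over rows sharing a.supplier_id.
Keep row a if a.cost > that per-group MIN.
  supplier_id=1: MIN(cost) = 19
  supplier_id=2: MIN(cost) = 9
  supplier_id=3: MIN(cost) = 59
  supplier_id=4: MIN(cost) = 4
  supplier_id=5: MIN(cost) = 72

1 | 75 ; 2 | 80 ; 3 | 61 ; 6 | 21 ; 9 | 80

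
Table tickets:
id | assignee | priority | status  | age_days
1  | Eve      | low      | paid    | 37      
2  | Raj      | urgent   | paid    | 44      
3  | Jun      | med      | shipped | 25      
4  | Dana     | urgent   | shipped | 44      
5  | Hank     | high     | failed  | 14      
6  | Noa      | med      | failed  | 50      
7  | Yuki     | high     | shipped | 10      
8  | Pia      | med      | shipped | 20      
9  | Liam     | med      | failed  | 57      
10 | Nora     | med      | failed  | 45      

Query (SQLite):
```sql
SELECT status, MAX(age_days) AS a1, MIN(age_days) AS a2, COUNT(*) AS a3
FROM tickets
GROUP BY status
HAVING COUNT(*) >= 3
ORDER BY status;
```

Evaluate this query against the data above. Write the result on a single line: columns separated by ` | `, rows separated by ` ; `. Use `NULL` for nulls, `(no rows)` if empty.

Group tickets by status.
Per group compute: MAX(age_days), MIN(age_days), COUNT(*).
HAVING: drop groups with fewer than 3 rows.
  failed: ids {5, 6, 9, 10} → MAX(age_days)=57, MIN(age_days)=14, COUNT(*)=4
  paid: ids {1, 2} → MAX(age_days)=44, MIN(age_days)=37, COUNT(*)=2
  shipped: ids {3, 4, 7, 8} → MAX(age_days)=44, MIN(age_days)=10, COUNT(*)=4

failed | 57 | 14 | 4 ; shipped | 44 | 10 | 4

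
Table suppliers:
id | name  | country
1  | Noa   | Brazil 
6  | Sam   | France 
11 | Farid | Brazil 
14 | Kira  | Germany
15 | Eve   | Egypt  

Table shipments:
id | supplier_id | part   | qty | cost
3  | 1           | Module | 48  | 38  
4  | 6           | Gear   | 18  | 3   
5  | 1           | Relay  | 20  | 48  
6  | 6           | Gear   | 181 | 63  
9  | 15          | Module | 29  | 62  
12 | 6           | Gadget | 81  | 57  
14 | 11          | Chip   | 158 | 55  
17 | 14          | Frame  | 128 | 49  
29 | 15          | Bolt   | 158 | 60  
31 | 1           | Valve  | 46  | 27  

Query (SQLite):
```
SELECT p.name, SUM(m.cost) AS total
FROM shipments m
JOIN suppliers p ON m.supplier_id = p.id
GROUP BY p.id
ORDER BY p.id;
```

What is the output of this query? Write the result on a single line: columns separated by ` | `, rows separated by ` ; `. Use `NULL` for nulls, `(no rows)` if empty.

Noa | 113 ; Sam | 123 ; Farid | 55 ; Kira | 49 ; Eve | 122

Join each shipments row to its suppliers via supplier_id.
Group joined rows by suppliers.id; compute SUM(m.cost) per group.
  1: ids {3, 5, 31} → SUM(m.cost)=113
  6: ids {4, 6, 12} → SUM(m.cost)=123
  11: ids {14} → SUM(m.cost)=55
  14: ids {17} → SUM(m.cost)=49
  15: ids {9, 29} → SUM(m.cost)=122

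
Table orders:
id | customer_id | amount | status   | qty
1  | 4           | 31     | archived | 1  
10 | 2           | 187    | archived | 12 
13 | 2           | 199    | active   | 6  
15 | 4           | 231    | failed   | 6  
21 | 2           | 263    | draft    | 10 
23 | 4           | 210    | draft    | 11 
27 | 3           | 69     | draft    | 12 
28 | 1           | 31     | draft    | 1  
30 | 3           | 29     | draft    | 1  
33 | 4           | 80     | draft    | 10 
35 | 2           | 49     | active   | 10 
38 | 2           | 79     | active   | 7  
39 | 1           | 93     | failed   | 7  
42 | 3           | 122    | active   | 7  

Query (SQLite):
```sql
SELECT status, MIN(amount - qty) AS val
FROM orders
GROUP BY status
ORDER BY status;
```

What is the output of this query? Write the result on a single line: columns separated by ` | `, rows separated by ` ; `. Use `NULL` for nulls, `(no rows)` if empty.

For each row compute amount - qty.
Group by status; take MIN of the expression per group.
  active: ids {13, 35, 38, 42} → MIN(amount - qty)=39
  archived: ids {1, 10} → MIN(amount - qty)=30
  draft: ids {21, 23, 27, 28, 30, 33} → MIN(amount - qty)=28
  failed: ids {15, 39} → MIN(amount - qty)=86

active | 39 ; archived | 30 ; draft | 28 ; failed | 86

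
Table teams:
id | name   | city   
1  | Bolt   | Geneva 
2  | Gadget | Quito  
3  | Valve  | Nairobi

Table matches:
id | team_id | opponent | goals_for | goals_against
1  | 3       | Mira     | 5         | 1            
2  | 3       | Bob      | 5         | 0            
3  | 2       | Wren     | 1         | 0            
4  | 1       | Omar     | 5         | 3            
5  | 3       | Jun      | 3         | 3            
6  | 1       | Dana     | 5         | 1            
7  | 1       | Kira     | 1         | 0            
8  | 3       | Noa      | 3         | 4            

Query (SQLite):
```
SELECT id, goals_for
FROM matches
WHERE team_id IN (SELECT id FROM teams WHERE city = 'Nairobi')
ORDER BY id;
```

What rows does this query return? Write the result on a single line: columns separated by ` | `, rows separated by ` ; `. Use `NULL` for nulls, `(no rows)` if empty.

1 | 5 ; 2 | 5 ; 5 | 3 ; 8 | 3

Inner query: teams.id where city = 'Nairobi'.
Outer: keep matches rows whose team_id is in that set.
Inner query → {3}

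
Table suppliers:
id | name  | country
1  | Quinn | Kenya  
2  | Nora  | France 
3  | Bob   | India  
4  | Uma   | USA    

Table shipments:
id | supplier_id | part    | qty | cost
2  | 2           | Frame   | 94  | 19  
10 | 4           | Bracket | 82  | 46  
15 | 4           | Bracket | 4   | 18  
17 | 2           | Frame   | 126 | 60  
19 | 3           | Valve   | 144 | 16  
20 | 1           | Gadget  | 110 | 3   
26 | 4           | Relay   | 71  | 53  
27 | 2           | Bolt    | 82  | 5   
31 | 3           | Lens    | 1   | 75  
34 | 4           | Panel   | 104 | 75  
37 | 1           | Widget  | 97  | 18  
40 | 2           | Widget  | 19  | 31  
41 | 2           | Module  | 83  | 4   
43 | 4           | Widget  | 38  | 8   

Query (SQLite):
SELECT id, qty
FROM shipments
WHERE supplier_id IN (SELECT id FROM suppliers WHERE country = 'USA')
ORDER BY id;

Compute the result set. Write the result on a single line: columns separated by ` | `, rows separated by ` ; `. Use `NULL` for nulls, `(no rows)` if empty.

10 | 82 ; 15 | 4 ; 26 | 71 ; 34 | 104 ; 43 | 38

Inner query: suppliers.id where country = 'USA'.
Outer: keep shipments rows whose supplier_id is in that set.
Inner query → {4}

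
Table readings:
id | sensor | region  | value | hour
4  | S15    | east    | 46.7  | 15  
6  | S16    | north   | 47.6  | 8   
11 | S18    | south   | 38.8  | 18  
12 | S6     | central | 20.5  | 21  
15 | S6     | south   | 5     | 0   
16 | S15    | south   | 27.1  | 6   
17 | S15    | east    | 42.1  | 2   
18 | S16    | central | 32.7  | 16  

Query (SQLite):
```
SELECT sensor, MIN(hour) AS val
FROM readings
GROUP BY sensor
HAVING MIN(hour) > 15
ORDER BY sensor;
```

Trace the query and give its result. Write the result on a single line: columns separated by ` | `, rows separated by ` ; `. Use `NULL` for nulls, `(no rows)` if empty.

S18 | 18

Partition readings by sensor; compute MIN(hour) within each group.
HAVING: keep groups where MIN(hour) > 15.
  S15: ids {4, 16, 17} → MIN(hour)=2
  S16: ids {6, 18} → MIN(hour)=8
  S18: ids {11} → MIN(hour)=18
  S6: ids {12, 15} → MIN(hour)=0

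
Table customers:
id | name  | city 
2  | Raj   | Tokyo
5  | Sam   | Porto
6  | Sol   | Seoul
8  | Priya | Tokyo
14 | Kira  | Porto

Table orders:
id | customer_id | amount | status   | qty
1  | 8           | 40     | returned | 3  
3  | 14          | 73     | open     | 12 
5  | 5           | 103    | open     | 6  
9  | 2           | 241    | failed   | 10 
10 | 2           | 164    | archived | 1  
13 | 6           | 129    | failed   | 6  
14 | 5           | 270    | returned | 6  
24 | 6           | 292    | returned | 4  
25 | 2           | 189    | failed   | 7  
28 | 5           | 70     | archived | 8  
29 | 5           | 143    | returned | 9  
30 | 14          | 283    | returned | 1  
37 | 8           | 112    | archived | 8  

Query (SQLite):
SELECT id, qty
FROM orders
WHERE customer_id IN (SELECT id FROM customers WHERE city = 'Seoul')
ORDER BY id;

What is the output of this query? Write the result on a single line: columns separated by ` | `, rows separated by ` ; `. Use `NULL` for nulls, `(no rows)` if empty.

Inner query: customers.id where city = 'Seoul'.
Outer: keep orders rows whose customer_id is in that set.
Inner query → {6}

13 | 6 ; 24 | 4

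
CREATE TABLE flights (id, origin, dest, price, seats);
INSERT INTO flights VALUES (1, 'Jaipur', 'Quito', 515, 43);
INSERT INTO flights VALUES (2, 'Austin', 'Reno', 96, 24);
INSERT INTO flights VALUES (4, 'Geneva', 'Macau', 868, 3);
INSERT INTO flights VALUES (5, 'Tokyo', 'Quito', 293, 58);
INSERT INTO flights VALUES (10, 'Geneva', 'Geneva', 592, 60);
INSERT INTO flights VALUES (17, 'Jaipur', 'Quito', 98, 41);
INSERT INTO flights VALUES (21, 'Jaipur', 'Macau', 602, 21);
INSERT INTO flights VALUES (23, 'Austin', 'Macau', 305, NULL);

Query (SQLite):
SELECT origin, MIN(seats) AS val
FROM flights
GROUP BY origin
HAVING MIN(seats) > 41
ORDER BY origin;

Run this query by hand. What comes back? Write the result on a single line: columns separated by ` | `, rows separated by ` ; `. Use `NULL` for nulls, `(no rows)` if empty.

Partition flights by origin; compute MIN(seats) within each group.
HAVING: keep groups where MIN(seats) > 41.
  Austin: ids {2, 23} → MIN(seats)=24
  Geneva: ids {4, 10} → MIN(seats)=3
  Jaipur: ids {1, 17, 21} → MIN(seats)=21
  Tokyo: ids {5} → MIN(seats)=58

Tokyo | 58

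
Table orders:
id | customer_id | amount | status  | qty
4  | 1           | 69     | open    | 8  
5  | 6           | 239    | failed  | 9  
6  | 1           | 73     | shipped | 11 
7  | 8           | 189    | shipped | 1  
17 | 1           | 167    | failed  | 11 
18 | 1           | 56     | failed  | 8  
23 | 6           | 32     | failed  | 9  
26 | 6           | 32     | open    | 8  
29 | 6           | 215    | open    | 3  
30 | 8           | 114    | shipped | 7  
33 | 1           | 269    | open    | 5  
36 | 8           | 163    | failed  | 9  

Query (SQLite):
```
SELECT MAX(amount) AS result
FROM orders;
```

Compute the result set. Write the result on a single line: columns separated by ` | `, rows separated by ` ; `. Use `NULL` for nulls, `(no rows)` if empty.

269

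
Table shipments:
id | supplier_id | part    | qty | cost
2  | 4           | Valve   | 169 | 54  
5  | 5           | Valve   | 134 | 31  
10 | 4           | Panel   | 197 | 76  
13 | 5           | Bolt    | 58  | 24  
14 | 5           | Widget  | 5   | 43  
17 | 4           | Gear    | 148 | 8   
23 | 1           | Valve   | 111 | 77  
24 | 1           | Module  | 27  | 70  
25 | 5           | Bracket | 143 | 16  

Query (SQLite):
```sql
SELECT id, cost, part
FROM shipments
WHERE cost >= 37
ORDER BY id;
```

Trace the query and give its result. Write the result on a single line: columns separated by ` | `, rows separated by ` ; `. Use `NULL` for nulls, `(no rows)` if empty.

cost >= 37: ids {2, 10, 14, 23, 24}

2 | 54 | Valve ; 10 | 76 | Panel ; 14 | 43 | Widget ; 23 | 77 | Valve ; 24 | 70 | Module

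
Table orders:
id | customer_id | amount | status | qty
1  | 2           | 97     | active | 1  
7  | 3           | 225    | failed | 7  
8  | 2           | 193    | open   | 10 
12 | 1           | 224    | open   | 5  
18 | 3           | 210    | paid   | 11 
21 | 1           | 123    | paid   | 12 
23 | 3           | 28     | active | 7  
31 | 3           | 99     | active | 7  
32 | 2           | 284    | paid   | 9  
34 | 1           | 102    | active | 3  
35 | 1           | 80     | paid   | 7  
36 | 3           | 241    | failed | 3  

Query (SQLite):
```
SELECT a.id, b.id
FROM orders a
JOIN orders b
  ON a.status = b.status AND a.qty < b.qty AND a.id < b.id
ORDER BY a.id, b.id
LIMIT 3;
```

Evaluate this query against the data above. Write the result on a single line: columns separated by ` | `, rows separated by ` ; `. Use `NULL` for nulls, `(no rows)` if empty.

1 | 23 ; 1 | 31 ; 1 | 34

Pairs (a,b) with same status, a.qty < b.qty, a.id < b.id.
status groups: active:{1,23,31,34} failed:{7,36} open:{8,12} paid:{18,21,32,35}
Ordered by (a.id, b.id); first 3.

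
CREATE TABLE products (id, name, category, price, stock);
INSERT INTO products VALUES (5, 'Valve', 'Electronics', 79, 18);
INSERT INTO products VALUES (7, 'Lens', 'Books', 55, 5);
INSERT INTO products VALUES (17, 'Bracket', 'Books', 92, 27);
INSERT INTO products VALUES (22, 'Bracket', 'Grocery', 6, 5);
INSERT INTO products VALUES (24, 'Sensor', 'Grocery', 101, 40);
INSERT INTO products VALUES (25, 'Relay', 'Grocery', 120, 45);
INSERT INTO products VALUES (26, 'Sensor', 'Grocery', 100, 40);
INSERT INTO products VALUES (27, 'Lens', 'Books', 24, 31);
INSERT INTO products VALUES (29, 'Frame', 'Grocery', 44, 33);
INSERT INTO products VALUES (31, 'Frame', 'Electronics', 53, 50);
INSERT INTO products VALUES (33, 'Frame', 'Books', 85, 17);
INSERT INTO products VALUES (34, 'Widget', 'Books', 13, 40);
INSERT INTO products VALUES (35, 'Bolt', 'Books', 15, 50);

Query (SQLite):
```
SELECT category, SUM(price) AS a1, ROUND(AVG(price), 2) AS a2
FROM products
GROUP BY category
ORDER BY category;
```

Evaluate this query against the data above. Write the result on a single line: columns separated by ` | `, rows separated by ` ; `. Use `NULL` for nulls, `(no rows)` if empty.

Group products by category.
Per group compute: SUM(price), ROUND(AVG(price), 2).
  Books: ids {7, 17, 27, 33, 34, 35} → SUM(price)=284, ROUND(AVG(price), 2)=47.33
  Electronics: ids {5, 31} → SUM(price)=132, ROUND(AVG(price), 2)=66
  Grocery: ids {22, 24, 25, 26, 29} → SUM(price)=371, ROUND(AVG(price), 2)=74.2

Books | 284 | 47.33 ; Electronics | 132 | 66 ; Grocery | 371 | 74.2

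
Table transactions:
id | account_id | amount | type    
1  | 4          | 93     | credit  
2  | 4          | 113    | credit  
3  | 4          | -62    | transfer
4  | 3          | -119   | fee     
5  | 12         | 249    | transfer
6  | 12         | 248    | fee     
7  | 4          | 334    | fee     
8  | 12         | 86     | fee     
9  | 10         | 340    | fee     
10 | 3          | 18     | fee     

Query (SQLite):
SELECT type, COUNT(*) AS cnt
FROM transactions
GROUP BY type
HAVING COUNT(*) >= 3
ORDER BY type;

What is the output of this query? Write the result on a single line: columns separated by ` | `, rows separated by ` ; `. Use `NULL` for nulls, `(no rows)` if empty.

Partition transactions by type; compute COUNT(*) within each group.
HAVING: keep groups with count ≥ 3.
  credit: ids {1, 2} → COUNT(*)=2
  fee: ids {4, 6, 7, 8, 9, 10} → COUNT(*)=6
  transfer: ids {3, 5} → COUNT(*)=2

fee | 6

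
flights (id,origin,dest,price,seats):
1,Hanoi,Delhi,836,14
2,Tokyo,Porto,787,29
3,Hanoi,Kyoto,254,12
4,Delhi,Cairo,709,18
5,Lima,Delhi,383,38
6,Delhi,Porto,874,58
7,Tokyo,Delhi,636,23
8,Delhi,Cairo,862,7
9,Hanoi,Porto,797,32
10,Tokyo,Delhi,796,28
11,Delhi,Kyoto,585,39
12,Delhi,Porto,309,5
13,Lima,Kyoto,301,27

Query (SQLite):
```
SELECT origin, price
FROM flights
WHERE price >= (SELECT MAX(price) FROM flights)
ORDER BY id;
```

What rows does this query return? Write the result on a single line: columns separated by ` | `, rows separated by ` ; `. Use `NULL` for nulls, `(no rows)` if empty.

Delhi | 874

Scalar subquery: MAX(price) over all flights rows = 874.
Keep rows where price >= that value.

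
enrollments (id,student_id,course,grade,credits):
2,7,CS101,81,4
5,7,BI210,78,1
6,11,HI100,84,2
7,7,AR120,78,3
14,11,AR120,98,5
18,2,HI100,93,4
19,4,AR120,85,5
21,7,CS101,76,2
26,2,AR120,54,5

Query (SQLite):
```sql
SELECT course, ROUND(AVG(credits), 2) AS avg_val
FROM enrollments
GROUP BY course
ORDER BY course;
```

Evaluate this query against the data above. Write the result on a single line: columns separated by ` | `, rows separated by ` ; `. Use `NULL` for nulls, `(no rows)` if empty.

AR120 | 4.5 ; BI210 | 1 ; CS101 | 3 ; HI100 | 3

Partition enrollments by course; compute ROUND(AVG(credits), 2) within each group.
  AR120: ids {7, 14, 19, 26} → ROUND(AVG(credits), 2)=4.5
  BI210: ids {5} → ROUND(AVG(credits), 2)=1
  CS101: ids {2, 21} → ROUND(AVG(credits), 2)=3
  HI100: ids {6, 18} → ROUND(AVG(credits), 2)=3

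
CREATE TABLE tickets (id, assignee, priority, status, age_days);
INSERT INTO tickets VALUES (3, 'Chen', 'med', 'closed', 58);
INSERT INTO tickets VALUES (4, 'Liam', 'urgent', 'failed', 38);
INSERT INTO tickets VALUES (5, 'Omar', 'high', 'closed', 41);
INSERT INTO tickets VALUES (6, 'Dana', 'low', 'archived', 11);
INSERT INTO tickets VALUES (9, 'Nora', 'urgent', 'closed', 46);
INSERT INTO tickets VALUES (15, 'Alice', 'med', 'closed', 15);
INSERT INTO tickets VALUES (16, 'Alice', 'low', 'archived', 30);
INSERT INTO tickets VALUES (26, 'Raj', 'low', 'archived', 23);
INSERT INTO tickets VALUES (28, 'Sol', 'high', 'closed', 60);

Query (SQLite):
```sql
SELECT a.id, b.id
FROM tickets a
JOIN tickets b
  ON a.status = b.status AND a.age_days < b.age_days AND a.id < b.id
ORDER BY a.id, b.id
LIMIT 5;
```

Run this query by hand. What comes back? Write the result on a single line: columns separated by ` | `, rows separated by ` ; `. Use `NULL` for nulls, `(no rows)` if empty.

3 | 28 ; 5 | 9 ; 5 | 28 ; 6 | 16 ; 6 | 26

Pairs (a,b) with same status, a.age_days < b.age_days, a.id < b.id.
status groups: archived:{6,16,26} closed:{3,5,9,15,28} failed:{4}
Ordered by (a.id, b.id); first 5.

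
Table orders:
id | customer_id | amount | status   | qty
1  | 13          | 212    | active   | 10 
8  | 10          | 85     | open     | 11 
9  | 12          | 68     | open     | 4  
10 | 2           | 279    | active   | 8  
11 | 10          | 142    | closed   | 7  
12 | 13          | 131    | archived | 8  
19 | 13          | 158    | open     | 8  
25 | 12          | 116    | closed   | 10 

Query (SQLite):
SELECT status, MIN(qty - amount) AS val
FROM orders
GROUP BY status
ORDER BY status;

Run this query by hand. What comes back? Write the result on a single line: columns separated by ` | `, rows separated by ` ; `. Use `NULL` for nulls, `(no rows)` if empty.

For each row compute qty - amount.
Group by status; take MIN of the expression per group.
  active: ids {1, 10} → MIN(qty - amount)=-271
  archived: ids {12} → MIN(qty - amount)=-123
  closed: ids {11, 25} → MIN(qty - amount)=-135
  open: ids {8, 9, 19} → MIN(qty - amount)=-150

active | -271 ; archived | -123 ; closed | -135 ; open | -150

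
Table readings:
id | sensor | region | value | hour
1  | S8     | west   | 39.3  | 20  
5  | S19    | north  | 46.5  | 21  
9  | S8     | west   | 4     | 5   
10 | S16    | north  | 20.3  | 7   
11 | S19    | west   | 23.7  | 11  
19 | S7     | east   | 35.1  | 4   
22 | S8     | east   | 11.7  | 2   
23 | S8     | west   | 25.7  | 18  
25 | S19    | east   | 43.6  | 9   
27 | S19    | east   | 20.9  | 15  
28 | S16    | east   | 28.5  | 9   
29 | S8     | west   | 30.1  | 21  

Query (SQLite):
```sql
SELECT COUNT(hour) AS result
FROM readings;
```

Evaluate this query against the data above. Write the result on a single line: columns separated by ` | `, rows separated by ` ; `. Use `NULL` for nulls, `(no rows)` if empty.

All hour values: [20, 21, 5, 7, 11, 4, 2, 18, 9, 15, 9, 21].
COUNT(hour) counts non-NULL values → 12.

12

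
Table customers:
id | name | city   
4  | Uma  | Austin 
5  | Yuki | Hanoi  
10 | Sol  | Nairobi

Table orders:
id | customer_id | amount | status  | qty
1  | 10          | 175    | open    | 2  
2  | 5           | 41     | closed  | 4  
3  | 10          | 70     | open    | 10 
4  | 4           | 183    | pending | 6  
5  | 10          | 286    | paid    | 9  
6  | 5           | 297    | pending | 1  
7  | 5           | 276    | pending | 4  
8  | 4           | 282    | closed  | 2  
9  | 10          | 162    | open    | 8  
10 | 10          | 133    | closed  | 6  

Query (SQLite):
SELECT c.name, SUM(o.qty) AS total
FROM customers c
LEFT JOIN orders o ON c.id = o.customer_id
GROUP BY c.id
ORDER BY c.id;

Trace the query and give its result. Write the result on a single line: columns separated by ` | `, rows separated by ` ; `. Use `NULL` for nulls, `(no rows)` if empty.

Uma | 8 ; Yuki | 9 ; Sol | 35

LEFT JOIN keeps every customers row; unmatched ones get NULL for orders columns.
Group by customers.id and compute SUM(o.qty). SUM over an all-NULL group is NULL.
  4: ids {4, 8} → SUM(o.qty)=8
  5: ids {2, 6, 7} → SUM(o.qty)=9
  10: ids {1, 3, 5, 9, 10} → SUM(o.qty)=35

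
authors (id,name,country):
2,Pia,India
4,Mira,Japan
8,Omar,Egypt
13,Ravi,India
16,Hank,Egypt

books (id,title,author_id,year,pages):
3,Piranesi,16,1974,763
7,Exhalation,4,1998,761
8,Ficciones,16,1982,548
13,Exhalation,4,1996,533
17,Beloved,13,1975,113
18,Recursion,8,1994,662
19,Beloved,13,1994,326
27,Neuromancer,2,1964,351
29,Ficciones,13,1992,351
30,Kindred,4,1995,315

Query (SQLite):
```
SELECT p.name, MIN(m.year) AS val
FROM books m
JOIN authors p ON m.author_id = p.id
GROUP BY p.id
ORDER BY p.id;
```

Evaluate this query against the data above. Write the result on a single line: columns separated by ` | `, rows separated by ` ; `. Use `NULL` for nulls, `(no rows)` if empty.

Pia | 1964 ; Mira | 1995 ; Omar | 1994 ; Ravi | 1975 ; Hank | 1974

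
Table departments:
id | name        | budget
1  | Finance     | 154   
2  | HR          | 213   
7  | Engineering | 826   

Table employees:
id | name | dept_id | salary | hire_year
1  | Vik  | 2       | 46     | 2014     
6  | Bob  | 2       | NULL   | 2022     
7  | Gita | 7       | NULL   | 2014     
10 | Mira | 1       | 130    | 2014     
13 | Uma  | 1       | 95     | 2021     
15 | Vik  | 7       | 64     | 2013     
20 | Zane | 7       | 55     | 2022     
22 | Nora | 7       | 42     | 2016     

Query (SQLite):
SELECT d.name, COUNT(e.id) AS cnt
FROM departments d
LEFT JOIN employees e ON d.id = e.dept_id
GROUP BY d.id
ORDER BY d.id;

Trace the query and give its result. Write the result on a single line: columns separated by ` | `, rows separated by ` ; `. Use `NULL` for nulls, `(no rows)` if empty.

Finance | 2 ; HR | 2 ; Engineering | 4

LEFT JOIN keeps every departments row; unmatched ones get NULL for employees columns.
Group by departments.id and compute COUNT(e.id). COUNT(col) of an all-NULL group is 0.
  1: ids {10, 13} → COUNT(e.id)=2
  2: ids {1, 6} → COUNT(e.id)=2
  7: ids {7, 15, 20, 22} → COUNT(e.id)=4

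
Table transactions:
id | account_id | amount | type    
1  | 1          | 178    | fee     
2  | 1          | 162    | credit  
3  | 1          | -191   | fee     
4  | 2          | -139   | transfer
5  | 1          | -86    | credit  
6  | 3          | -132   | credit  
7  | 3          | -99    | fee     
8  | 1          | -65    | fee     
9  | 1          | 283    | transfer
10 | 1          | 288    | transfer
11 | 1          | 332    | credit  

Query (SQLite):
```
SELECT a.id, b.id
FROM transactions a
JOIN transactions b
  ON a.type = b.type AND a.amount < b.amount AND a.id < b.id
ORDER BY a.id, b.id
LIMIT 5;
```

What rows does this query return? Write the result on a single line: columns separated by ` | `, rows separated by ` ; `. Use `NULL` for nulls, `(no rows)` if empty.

2 | 11 ; 3 | 7 ; 3 | 8 ; 4 | 9 ; 4 | 10

Pairs (a,b) with same type, a.amount < b.amount, a.id < b.id.
type groups: credit:{2,5,6,11} fee:{1,3,7,8} transfer:{4,9,10}
Ordered by (a.id, b.id); first 5.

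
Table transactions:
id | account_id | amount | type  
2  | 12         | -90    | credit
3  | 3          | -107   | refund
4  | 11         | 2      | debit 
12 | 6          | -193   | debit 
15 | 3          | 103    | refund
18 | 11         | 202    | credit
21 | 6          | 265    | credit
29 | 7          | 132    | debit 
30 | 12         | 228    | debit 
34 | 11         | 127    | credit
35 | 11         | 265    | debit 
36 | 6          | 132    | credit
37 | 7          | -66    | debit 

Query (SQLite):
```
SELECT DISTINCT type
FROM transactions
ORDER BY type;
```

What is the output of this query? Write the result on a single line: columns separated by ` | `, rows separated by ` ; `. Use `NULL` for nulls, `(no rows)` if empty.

credit ; debit ; refund

Collect distinct type values from transactions.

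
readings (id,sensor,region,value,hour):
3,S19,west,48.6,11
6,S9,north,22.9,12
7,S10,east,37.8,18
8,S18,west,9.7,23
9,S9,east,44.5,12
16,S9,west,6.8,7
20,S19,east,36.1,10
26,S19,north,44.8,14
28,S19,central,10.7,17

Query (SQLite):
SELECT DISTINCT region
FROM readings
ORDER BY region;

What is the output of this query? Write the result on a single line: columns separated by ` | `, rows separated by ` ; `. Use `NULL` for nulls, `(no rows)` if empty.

central ; east ; north ; west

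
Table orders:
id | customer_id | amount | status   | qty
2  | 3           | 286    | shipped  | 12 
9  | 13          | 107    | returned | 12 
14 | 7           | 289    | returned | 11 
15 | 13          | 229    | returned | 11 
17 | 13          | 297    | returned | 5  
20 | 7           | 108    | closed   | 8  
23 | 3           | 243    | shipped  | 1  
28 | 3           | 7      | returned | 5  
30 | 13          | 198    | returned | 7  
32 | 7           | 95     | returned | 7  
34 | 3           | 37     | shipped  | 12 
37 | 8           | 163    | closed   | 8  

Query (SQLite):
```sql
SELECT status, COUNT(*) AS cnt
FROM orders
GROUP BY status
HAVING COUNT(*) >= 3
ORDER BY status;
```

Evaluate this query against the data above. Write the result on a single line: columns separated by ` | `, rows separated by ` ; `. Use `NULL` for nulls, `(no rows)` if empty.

Partition orders by status; compute COUNT(*) within each group.
HAVING: keep groups with count ≥ 3.
  closed: ids {20, 37} → COUNT(*)=2
  returned: ids {9, 14, 15, 17, 28, 30, 32} → COUNT(*)=7
  shipped: ids {2, 23, 34} → COUNT(*)=3

returned | 7 ; shipped | 3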